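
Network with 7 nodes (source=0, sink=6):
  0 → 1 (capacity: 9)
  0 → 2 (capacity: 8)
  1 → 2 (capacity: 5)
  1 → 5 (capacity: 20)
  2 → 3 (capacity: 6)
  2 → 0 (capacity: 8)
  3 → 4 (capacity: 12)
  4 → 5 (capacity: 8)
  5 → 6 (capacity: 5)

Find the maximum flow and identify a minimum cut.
Max flow = 5, Min cut edges: (5,6)

Maximum flow: 5
Minimum cut: (5,6)
Partition: S = [0, 1, 2, 3, 4, 5], T = [6]

Max-flow min-cut theorem verified: both equal 5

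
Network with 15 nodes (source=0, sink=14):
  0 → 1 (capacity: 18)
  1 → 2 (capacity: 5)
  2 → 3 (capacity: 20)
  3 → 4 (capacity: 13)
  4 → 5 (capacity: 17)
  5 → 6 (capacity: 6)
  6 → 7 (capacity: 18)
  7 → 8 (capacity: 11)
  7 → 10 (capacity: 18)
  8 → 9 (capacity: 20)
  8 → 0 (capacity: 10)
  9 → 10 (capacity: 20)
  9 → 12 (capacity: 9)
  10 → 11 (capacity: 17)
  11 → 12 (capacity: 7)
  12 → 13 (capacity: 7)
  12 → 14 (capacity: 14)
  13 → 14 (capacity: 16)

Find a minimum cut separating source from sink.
Min cut value = 5, edges: (1,2)

Min cut value: 5
Partition: S = [0, 1], T = [2, 3, 4, 5, 6, 7, 8, 9, 10, 11, 12, 13, 14]
Cut edges: (1,2)

By max-flow min-cut theorem, max flow = min cut = 5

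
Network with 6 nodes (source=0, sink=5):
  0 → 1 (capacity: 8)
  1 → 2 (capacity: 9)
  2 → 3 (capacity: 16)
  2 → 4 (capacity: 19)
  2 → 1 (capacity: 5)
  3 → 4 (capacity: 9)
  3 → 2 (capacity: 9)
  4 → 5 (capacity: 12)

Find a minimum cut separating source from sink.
Min cut value = 8, edges: (0,1)

Min cut value: 8
Partition: S = [0], T = [1, 2, 3, 4, 5]
Cut edges: (0,1)

By max-flow min-cut theorem, max flow = min cut = 8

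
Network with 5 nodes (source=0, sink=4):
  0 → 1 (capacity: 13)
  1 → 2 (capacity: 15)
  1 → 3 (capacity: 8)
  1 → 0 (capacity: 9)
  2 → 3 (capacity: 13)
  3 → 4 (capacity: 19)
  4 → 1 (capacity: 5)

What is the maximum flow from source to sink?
Maximum flow = 13

Max flow: 13

Flow assignment:
  0 → 1: 13/13
  1 → 2: 5/15
  1 → 3: 8/8
  2 → 3: 5/13
  3 → 4: 13/19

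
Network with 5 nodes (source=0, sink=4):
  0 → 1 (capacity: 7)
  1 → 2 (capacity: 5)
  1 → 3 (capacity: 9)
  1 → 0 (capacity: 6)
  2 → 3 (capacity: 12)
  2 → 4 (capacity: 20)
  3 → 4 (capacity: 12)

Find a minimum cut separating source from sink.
Min cut value = 7, edges: (0,1)

Min cut value: 7
Partition: S = [0], T = [1, 2, 3, 4]
Cut edges: (0,1)

By max-flow min-cut theorem, max flow = min cut = 7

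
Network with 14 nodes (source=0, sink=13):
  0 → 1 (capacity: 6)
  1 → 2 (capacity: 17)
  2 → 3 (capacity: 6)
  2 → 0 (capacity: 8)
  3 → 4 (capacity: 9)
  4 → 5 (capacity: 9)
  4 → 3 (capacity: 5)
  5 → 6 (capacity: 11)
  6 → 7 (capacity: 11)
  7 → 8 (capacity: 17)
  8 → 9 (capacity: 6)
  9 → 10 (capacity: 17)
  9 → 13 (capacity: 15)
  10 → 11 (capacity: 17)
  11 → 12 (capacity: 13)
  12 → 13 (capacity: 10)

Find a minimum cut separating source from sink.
Min cut value = 6, edges: (8,9)

Min cut value: 6
Partition: S = [0, 1, 2, 3, 4, 5, 6, 7, 8], T = [9, 10, 11, 12, 13]
Cut edges: (8,9)

By max-flow min-cut theorem, max flow = min cut = 6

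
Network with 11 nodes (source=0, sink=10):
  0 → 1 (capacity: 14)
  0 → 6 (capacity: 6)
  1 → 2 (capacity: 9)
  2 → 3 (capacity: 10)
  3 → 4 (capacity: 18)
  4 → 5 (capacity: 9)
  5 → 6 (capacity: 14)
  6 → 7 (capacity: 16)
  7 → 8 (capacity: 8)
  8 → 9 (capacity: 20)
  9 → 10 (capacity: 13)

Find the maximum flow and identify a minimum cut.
Max flow = 8, Min cut edges: (7,8)

Maximum flow: 8
Minimum cut: (7,8)
Partition: S = [0, 1, 2, 3, 4, 5, 6, 7], T = [8, 9, 10]

Max-flow min-cut theorem verified: both equal 8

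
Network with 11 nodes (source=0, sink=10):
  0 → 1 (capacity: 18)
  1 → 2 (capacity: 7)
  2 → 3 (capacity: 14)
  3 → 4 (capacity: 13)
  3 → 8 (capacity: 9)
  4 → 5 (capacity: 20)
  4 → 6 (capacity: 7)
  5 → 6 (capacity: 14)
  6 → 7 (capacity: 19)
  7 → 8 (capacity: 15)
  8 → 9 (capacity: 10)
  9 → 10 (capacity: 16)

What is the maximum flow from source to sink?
Maximum flow = 7

Max flow: 7

Flow assignment:
  0 → 1: 7/18
  1 → 2: 7/7
  2 → 3: 7/14
  3 → 8: 7/9
  8 → 9: 7/10
  9 → 10: 7/16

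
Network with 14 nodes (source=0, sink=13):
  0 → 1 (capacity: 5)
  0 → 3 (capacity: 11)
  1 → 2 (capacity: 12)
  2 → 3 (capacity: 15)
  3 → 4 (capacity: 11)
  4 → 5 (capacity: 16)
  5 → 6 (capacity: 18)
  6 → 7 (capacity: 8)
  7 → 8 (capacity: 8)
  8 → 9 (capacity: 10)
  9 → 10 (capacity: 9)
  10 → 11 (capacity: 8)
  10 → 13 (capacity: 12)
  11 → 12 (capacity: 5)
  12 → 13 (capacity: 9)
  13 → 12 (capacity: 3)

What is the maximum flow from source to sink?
Maximum flow = 8

Max flow: 8

Flow assignment:
  0 → 1: 5/5
  0 → 3: 3/11
  1 → 2: 5/12
  2 → 3: 5/15
  3 → 4: 8/11
  4 → 5: 8/16
  5 → 6: 8/18
  6 → 7: 8/8
  7 → 8: 8/8
  8 → 9: 8/10
  9 → 10: 8/9
  10 → 13: 8/12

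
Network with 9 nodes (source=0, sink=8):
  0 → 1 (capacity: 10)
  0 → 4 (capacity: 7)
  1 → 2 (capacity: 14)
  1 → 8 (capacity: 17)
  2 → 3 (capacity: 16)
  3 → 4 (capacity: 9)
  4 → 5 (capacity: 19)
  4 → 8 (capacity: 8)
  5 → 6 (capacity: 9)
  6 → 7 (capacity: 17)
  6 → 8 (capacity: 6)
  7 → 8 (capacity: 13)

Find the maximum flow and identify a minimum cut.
Max flow = 17, Min cut edges: (0,1), (0,4)

Maximum flow: 17
Minimum cut: (0,1), (0,4)
Partition: S = [0], T = [1, 2, 3, 4, 5, 6, 7, 8]

Max-flow min-cut theorem verified: both equal 17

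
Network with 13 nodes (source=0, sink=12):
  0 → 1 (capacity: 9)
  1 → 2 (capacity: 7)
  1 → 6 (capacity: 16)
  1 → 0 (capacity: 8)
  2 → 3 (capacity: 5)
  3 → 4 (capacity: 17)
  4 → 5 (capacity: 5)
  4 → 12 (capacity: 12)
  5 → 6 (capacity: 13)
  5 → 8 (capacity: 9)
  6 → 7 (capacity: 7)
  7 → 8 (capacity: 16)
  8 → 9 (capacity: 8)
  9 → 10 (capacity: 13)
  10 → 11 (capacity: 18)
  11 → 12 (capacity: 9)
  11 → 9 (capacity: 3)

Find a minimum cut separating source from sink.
Min cut value = 9, edges: (0,1)

Min cut value: 9
Partition: S = [0], T = [1, 2, 3, 4, 5, 6, 7, 8, 9, 10, 11, 12]
Cut edges: (0,1)

By max-flow min-cut theorem, max flow = min cut = 9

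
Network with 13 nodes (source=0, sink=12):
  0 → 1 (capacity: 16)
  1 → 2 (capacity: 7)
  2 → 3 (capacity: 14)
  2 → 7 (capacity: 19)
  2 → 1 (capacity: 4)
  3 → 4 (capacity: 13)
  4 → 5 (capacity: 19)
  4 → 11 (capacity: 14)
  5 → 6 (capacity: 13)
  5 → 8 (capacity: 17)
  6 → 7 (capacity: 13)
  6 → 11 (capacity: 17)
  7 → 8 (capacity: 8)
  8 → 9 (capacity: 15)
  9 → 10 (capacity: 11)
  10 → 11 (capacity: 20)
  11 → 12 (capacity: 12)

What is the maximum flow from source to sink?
Maximum flow = 7

Max flow: 7

Flow assignment:
  0 → 1: 7/16
  1 → 2: 7/7
  2 → 3: 7/14
  3 → 4: 7/13
  4 → 11: 7/14
  11 → 12: 7/12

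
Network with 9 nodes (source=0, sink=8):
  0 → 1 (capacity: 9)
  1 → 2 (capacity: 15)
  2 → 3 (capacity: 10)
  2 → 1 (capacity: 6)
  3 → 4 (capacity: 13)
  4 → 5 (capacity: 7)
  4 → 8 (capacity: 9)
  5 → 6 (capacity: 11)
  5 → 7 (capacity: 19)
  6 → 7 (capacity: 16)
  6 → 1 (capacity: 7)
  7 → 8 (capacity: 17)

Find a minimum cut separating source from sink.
Min cut value = 9, edges: (0,1)

Min cut value: 9
Partition: S = [0], T = [1, 2, 3, 4, 5, 6, 7, 8]
Cut edges: (0,1)

By max-flow min-cut theorem, max flow = min cut = 9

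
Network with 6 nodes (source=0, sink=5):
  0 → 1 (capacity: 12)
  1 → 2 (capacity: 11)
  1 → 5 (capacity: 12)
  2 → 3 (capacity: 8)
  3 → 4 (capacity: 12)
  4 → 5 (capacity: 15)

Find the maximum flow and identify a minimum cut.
Max flow = 12, Min cut edges: (0,1)

Maximum flow: 12
Minimum cut: (0,1)
Partition: S = [0], T = [1, 2, 3, 4, 5]

Max-flow min-cut theorem verified: both equal 12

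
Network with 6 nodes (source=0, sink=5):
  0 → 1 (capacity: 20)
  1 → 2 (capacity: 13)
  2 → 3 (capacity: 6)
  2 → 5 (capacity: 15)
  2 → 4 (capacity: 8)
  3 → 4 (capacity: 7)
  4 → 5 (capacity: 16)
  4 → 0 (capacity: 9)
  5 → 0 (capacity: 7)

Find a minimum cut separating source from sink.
Min cut value = 13, edges: (1,2)

Min cut value: 13
Partition: S = [0, 1], T = [2, 3, 4, 5]
Cut edges: (1,2)

By max-flow min-cut theorem, max flow = min cut = 13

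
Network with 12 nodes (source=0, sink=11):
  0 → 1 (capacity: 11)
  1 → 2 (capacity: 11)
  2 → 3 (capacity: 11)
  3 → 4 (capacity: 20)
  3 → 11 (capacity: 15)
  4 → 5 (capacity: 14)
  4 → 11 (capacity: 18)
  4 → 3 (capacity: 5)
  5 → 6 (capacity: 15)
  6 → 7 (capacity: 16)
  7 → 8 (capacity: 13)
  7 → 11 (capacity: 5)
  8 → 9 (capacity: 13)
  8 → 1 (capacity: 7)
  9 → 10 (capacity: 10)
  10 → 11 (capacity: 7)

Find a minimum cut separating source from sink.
Min cut value = 11, edges: (2,3)

Min cut value: 11
Partition: S = [0, 1, 2], T = [3, 4, 5, 6, 7, 8, 9, 10, 11]
Cut edges: (2,3)

By max-flow min-cut theorem, max flow = min cut = 11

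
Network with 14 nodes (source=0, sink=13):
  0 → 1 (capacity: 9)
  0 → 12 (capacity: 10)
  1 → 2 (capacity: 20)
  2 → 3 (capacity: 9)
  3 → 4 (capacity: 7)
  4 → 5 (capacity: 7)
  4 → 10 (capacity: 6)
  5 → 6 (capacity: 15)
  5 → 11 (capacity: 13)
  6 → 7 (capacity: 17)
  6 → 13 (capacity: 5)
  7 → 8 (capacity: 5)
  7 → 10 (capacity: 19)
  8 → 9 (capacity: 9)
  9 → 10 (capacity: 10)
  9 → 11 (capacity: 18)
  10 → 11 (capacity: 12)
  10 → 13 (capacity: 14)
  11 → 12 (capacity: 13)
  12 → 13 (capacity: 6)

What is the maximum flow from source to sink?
Maximum flow = 13

Max flow: 13

Flow assignment:
  0 → 1: 7/9
  0 → 12: 6/10
  1 → 2: 7/20
  2 → 3: 7/9
  3 → 4: 7/7
  4 → 5: 1/7
  4 → 10: 6/6
  5 → 6: 1/15
  6 → 13: 1/5
  10 → 13: 6/14
  12 → 13: 6/6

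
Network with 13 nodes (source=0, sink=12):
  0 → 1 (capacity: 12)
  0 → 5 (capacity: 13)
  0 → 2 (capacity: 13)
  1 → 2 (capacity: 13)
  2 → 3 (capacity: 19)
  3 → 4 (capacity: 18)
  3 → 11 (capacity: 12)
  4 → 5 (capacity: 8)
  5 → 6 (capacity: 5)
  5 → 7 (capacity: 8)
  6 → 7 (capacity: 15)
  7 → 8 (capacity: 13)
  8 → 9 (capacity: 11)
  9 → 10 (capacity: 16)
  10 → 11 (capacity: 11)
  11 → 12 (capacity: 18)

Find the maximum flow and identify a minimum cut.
Max flow = 18, Min cut edges: (11,12)

Maximum flow: 18
Minimum cut: (11,12)
Partition: S = [0, 1, 2, 3, 4, 5, 6, 7, 8, 9, 10, 11], T = [12]

Max-flow min-cut theorem verified: both equal 18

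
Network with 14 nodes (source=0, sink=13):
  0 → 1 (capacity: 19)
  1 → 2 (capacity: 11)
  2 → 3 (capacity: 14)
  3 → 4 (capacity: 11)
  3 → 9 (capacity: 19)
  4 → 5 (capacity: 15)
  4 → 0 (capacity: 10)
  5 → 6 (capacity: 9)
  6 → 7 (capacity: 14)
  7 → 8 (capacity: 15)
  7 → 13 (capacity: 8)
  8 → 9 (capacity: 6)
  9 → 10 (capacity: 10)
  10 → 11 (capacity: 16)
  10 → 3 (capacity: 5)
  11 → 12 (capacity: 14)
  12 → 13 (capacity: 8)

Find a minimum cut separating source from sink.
Min cut value = 11, edges: (1,2)

Min cut value: 11
Partition: S = [0, 1], T = [2, 3, 4, 5, 6, 7, 8, 9, 10, 11, 12, 13]
Cut edges: (1,2)

By max-flow min-cut theorem, max flow = min cut = 11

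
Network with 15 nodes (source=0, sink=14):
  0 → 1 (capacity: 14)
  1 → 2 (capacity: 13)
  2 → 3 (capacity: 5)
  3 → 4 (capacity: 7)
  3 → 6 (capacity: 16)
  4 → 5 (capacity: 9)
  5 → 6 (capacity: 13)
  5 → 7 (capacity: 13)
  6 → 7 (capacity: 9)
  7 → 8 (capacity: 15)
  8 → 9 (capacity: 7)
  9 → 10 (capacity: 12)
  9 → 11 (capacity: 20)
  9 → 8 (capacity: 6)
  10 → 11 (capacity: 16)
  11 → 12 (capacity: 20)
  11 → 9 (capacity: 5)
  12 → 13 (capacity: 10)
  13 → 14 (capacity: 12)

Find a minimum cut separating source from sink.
Min cut value = 5, edges: (2,3)

Min cut value: 5
Partition: S = [0, 1, 2], T = [3, 4, 5, 6, 7, 8, 9, 10, 11, 12, 13, 14]
Cut edges: (2,3)

By max-flow min-cut theorem, max flow = min cut = 5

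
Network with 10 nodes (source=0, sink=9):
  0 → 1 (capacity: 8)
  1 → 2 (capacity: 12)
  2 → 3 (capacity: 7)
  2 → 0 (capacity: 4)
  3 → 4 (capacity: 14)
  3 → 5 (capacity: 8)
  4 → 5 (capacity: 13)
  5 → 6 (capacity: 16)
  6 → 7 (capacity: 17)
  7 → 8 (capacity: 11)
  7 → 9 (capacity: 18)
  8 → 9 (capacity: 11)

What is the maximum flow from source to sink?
Maximum flow = 7

Max flow: 7

Flow assignment:
  0 → 1: 7/8
  1 → 2: 7/12
  2 → 3: 7/7
  3 → 5: 7/8
  5 → 6: 7/16
  6 → 7: 7/17
  7 → 9: 7/18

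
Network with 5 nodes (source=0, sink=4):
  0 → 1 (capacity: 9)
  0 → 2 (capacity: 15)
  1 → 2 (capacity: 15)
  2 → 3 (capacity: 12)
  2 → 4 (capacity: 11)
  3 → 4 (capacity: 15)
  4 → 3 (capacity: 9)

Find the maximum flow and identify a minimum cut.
Max flow = 23, Min cut edges: (2,3), (2,4)

Maximum flow: 23
Minimum cut: (2,3), (2,4)
Partition: S = [0, 1, 2], T = [3, 4]

Max-flow min-cut theorem verified: both equal 23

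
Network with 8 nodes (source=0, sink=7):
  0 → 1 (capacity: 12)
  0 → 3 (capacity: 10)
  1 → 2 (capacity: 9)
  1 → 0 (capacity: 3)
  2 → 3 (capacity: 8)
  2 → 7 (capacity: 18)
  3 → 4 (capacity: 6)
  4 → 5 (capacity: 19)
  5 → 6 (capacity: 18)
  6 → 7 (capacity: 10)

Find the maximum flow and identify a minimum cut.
Max flow = 15, Min cut edges: (1,2), (3,4)

Maximum flow: 15
Minimum cut: (1,2), (3,4)
Partition: S = [0, 1, 3], T = [2, 4, 5, 6, 7]

Max-flow min-cut theorem verified: both equal 15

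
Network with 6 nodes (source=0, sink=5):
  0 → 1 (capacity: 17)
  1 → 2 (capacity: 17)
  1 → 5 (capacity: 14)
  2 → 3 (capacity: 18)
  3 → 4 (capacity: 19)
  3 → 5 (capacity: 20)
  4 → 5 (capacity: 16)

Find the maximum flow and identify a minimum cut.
Max flow = 17, Min cut edges: (0,1)

Maximum flow: 17
Minimum cut: (0,1)
Partition: S = [0], T = [1, 2, 3, 4, 5]

Max-flow min-cut theorem verified: both equal 17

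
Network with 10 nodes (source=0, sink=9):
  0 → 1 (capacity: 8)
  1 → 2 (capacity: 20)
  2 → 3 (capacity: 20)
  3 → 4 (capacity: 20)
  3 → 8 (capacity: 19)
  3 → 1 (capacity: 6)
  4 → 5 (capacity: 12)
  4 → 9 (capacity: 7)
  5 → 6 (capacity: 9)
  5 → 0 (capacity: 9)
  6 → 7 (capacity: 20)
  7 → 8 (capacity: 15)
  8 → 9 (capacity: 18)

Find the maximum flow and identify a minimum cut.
Max flow = 8, Min cut edges: (0,1)

Maximum flow: 8
Minimum cut: (0,1)
Partition: S = [0], T = [1, 2, 3, 4, 5, 6, 7, 8, 9]

Max-flow min-cut theorem verified: both equal 8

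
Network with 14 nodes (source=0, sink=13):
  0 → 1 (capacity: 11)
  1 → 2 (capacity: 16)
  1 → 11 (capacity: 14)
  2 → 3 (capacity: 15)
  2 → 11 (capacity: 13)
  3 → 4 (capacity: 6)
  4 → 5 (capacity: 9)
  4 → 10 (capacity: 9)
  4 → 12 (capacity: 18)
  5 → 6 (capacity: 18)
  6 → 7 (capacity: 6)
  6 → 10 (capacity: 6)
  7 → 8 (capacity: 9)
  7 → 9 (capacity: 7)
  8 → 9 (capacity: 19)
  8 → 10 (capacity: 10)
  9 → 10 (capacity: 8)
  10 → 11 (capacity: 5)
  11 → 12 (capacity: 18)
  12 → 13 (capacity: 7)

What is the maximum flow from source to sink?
Maximum flow = 7

Max flow: 7

Flow assignment:
  0 → 1: 7/11
  1 → 11: 7/14
  11 → 12: 7/18
  12 → 13: 7/7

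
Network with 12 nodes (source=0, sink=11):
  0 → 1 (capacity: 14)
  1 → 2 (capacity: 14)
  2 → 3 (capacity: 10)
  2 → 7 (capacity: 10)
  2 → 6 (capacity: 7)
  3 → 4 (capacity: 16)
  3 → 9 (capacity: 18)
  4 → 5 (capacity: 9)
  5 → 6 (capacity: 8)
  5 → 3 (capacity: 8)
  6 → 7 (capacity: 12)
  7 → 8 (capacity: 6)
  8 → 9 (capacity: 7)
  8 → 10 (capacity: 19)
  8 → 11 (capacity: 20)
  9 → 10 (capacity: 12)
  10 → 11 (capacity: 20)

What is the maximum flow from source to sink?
Maximum flow = 14

Max flow: 14

Flow assignment:
  0 → 1: 14/14
  1 → 2: 14/14
  2 → 3: 8/10
  2 → 7: 6/10
  3 → 9: 8/18
  7 → 8: 6/6
  8 → 11: 6/20
  9 → 10: 8/12
  10 → 11: 8/20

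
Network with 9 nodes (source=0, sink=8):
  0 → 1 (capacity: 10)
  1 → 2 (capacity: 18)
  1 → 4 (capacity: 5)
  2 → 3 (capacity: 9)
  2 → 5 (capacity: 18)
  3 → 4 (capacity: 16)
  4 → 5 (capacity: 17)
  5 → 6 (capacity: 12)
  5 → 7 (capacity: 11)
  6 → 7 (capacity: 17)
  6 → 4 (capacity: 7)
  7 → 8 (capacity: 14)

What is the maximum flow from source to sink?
Maximum flow = 10

Max flow: 10

Flow assignment:
  0 → 1: 10/10
  1 → 2: 10/18
  2 → 5: 10/18
  5 → 7: 10/11
  7 → 8: 10/14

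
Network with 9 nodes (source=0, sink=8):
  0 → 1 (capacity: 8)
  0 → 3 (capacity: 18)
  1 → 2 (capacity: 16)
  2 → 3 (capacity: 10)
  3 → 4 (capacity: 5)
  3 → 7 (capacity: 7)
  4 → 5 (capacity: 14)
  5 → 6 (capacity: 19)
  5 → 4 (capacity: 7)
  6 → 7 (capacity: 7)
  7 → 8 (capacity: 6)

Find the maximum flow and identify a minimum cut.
Max flow = 6, Min cut edges: (7,8)

Maximum flow: 6
Minimum cut: (7,8)
Partition: S = [0, 1, 2, 3, 4, 5, 6, 7], T = [8]

Max-flow min-cut theorem verified: both equal 6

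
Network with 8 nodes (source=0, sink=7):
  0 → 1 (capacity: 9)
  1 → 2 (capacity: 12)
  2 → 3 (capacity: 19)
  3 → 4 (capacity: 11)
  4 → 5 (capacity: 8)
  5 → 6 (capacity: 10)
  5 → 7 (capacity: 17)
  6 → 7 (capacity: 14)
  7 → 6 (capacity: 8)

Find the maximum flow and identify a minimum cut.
Max flow = 8, Min cut edges: (4,5)

Maximum flow: 8
Minimum cut: (4,5)
Partition: S = [0, 1, 2, 3, 4], T = [5, 6, 7]

Max-flow min-cut theorem verified: both equal 8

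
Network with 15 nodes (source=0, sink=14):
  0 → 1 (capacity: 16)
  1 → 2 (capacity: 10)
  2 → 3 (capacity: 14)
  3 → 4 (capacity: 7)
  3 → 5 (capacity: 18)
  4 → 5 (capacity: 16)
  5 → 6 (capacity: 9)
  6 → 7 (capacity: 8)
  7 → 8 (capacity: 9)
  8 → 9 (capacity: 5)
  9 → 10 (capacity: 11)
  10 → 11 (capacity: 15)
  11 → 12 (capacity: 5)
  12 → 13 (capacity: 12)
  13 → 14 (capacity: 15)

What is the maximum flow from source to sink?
Maximum flow = 5

Max flow: 5

Flow assignment:
  0 → 1: 5/16
  1 → 2: 5/10
  2 → 3: 5/14
  3 → 5: 5/18
  5 → 6: 5/9
  6 → 7: 5/8
  7 → 8: 5/9
  8 → 9: 5/5
  9 → 10: 5/11
  10 → 11: 5/15
  11 → 12: 5/5
  12 → 13: 5/12
  13 → 14: 5/15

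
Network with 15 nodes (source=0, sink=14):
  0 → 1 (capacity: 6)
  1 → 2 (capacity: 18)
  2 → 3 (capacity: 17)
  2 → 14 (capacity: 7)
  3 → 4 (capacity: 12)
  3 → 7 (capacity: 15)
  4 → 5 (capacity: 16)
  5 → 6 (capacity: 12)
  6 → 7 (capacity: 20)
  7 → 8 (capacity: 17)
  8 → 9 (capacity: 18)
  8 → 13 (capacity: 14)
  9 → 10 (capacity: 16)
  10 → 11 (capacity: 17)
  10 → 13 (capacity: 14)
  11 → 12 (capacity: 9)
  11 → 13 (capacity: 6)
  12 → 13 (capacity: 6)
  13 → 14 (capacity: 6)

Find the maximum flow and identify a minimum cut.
Max flow = 6, Min cut edges: (0,1)

Maximum flow: 6
Minimum cut: (0,1)
Partition: S = [0], T = [1, 2, 3, 4, 5, 6, 7, 8, 9, 10, 11, 12, 13, 14]

Max-flow min-cut theorem verified: both equal 6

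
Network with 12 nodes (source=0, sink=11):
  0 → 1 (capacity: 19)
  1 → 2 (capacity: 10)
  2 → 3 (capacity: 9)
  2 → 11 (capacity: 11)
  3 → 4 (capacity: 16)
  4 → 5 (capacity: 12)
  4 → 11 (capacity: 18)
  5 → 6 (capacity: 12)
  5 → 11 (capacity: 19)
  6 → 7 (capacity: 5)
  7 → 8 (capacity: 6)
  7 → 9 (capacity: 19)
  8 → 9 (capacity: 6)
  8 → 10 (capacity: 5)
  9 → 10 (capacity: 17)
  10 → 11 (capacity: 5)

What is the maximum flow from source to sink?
Maximum flow = 10

Max flow: 10

Flow assignment:
  0 → 1: 10/19
  1 → 2: 10/10
  2 → 11: 10/11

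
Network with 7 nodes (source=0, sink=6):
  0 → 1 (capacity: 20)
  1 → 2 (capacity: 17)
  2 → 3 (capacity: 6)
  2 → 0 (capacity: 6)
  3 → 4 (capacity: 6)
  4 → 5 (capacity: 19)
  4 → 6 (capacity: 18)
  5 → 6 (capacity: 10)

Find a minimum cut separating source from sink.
Min cut value = 6, edges: (3,4)

Min cut value: 6
Partition: S = [0, 1, 2, 3], T = [4, 5, 6]
Cut edges: (3,4)

By max-flow min-cut theorem, max flow = min cut = 6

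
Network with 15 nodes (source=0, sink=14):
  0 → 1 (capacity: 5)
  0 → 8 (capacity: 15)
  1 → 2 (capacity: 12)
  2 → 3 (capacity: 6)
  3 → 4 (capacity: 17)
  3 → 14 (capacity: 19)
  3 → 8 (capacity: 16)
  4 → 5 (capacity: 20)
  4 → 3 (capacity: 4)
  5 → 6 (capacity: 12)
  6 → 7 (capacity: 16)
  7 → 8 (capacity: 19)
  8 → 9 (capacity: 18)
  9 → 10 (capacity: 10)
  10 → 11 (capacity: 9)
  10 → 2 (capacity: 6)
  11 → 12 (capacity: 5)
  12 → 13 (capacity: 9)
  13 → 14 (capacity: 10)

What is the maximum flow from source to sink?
Maximum flow = 11

Max flow: 11

Flow assignment:
  0 → 1: 1/5
  0 → 8: 10/15
  1 → 2: 1/12
  2 → 3: 6/6
  3 → 14: 6/19
  8 → 9: 10/18
  9 → 10: 10/10
  10 → 11: 5/9
  10 → 2: 5/6
  11 → 12: 5/5
  12 → 13: 5/9
  13 → 14: 5/10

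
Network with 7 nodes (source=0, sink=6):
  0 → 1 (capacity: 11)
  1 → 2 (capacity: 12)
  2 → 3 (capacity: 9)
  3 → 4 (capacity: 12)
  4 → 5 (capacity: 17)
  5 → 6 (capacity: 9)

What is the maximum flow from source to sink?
Maximum flow = 9

Max flow: 9

Flow assignment:
  0 → 1: 9/11
  1 → 2: 9/12
  2 → 3: 9/9
  3 → 4: 9/12
  4 → 5: 9/17
  5 → 6: 9/9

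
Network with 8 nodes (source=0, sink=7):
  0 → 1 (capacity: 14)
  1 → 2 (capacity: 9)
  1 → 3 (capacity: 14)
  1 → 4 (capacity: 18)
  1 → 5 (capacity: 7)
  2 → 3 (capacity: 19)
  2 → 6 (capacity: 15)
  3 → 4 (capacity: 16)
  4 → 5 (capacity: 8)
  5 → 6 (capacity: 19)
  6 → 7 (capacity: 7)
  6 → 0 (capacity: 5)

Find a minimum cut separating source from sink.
Min cut value = 7, edges: (6,7)

Min cut value: 7
Partition: S = [0, 1, 2, 3, 4, 5, 6], T = [7]
Cut edges: (6,7)

By max-flow min-cut theorem, max flow = min cut = 7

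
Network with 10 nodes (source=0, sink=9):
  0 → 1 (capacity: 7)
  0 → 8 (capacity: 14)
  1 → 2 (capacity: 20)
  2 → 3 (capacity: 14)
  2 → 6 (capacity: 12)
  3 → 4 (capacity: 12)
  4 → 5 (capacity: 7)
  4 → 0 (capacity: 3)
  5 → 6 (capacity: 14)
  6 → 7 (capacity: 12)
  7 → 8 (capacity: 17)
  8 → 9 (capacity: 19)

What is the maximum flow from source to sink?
Maximum flow = 19

Max flow: 19

Flow assignment:
  0 → 1: 7/7
  0 → 8: 12/14
  1 → 2: 7/20
  2 → 6: 7/12
  6 → 7: 7/12
  7 → 8: 7/17
  8 → 9: 19/19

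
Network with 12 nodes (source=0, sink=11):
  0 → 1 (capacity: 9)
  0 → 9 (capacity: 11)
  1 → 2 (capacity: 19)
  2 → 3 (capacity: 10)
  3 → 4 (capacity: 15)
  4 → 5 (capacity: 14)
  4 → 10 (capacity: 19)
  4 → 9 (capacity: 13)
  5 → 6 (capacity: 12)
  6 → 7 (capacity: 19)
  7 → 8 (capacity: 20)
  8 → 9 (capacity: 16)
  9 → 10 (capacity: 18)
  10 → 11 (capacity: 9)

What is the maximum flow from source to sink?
Maximum flow = 9

Max flow: 9

Flow assignment:
  0 → 1: 9/9
  1 → 2: 9/19
  2 → 3: 9/10
  3 → 4: 9/15
  4 → 9: 9/13
  9 → 10: 9/18
  10 → 11: 9/9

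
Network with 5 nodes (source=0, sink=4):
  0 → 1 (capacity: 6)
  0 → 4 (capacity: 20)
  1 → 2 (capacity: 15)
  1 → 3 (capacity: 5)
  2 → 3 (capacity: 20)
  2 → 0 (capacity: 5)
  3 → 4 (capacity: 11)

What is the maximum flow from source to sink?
Maximum flow = 26

Max flow: 26

Flow assignment:
  0 → 1: 6/6
  0 → 4: 20/20
  1 → 2: 1/15
  1 → 3: 5/5
  2 → 3: 1/20
  3 → 4: 6/11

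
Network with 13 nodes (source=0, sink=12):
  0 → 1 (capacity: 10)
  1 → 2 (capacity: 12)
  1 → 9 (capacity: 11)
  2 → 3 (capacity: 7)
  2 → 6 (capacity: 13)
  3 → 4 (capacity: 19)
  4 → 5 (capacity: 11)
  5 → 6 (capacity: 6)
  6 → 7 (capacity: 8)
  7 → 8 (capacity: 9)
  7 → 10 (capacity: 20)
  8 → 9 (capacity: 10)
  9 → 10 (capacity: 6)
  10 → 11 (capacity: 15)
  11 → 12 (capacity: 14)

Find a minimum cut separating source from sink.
Min cut value = 10, edges: (0,1)

Min cut value: 10
Partition: S = [0], T = [1, 2, 3, 4, 5, 6, 7, 8, 9, 10, 11, 12]
Cut edges: (0,1)

By max-flow min-cut theorem, max flow = min cut = 10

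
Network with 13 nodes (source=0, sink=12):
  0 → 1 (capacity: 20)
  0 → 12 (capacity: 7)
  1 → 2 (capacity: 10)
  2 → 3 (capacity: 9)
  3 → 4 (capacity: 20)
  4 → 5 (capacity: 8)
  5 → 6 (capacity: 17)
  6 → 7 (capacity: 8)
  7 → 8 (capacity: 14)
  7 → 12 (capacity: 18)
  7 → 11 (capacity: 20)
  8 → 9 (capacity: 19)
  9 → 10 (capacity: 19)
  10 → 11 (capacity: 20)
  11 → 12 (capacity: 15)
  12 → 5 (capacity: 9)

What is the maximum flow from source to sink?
Maximum flow = 15

Max flow: 15

Flow assignment:
  0 → 1: 8/20
  0 → 12: 7/7
  1 → 2: 8/10
  2 → 3: 8/9
  3 → 4: 8/20
  4 → 5: 8/8
  5 → 6: 8/17
  6 → 7: 8/8
  7 → 12: 8/18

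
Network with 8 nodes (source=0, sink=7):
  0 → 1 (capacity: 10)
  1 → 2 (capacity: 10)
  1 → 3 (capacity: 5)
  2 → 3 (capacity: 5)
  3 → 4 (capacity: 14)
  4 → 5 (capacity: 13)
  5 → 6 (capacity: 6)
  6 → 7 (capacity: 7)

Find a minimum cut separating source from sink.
Min cut value = 6, edges: (5,6)

Min cut value: 6
Partition: S = [0, 1, 2, 3, 4, 5], T = [6, 7]
Cut edges: (5,6)

By max-flow min-cut theorem, max flow = min cut = 6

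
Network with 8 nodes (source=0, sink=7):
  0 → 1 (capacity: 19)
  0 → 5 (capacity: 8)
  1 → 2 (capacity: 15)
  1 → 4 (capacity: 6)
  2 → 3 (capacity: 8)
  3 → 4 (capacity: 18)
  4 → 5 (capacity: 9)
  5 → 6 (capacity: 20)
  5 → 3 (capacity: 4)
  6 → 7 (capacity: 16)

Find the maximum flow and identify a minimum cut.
Max flow = 16, Min cut edges: (6,7)

Maximum flow: 16
Minimum cut: (6,7)
Partition: S = [0, 1, 2, 3, 4, 5, 6], T = [7]

Max-flow min-cut theorem verified: both equal 16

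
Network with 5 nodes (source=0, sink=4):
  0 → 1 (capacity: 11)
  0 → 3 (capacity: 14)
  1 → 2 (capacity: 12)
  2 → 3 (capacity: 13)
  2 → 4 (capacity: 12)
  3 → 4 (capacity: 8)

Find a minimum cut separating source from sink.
Min cut value = 19, edges: (0,1), (3,4)

Min cut value: 19
Partition: S = [0, 3], T = [1, 2, 4]
Cut edges: (0,1), (3,4)

By max-flow min-cut theorem, max flow = min cut = 19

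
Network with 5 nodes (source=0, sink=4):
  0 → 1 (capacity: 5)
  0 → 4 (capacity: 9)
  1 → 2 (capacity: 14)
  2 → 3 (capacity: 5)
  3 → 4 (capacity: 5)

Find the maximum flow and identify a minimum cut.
Max flow = 14, Min cut edges: (0,4), (3,4)

Maximum flow: 14
Minimum cut: (0,4), (3,4)
Partition: S = [0, 1, 2, 3], T = [4]

Max-flow min-cut theorem verified: both equal 14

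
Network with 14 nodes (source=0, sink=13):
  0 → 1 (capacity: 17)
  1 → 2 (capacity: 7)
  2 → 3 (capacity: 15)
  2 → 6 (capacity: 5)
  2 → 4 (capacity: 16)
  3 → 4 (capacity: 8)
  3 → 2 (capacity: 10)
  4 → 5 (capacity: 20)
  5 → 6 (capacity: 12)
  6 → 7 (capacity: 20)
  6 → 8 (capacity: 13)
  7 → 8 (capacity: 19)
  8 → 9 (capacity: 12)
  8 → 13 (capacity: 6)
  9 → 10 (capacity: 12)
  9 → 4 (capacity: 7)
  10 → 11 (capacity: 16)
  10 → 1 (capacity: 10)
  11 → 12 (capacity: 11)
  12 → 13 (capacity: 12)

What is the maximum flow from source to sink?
Maximum flow = 7

Max flow: 7

Flow assignment:
  0 → 1: 7/17
  1 → 2: 7/7
  2 → 3: 2/15
  2 → 6: 5/5
  3 → 4: 2/8
  4 → 5: 2/20
  5 → 6: 2/12
  6 → 8: 7/13
  8 → 9: 1/12
  8 → 13: 6/6
  9 → 10: 1/12
  10 → 11: 1/16
  11 → 12: 1/11
  12 → 13: 1/12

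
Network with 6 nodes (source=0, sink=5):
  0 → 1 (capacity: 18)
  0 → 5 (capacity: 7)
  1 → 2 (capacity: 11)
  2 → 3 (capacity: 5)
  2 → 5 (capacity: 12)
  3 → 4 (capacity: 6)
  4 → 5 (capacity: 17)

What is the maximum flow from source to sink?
Maximum flow = 18

Max flow: 18

Flow assignment:
  0 → 1: 11/18
  0 → 5: 7/7
  1 → 2: 11/11
  2 → 5: 11/12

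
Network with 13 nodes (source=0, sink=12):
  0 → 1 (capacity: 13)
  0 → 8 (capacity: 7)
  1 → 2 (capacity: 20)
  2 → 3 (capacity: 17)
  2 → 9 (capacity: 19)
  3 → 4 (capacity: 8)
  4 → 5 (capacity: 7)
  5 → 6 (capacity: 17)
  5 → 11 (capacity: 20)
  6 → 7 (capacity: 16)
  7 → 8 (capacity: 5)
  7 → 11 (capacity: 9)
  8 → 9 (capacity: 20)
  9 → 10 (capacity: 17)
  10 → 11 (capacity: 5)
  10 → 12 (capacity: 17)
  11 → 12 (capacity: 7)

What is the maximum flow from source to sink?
Maximum flow = 20

Max flow: 20

Flow assignment:
  0 → 1: 13/13
  0 → 8: 7/7
  1 → 2: 13/20
  2 → 3: 3/17
  2 → 9: 10/19
  3 → 4: 3/8
  4 → 5: 3/7
  5 → 11: 3/20
  8 → 9: 7/20
  9 → 10: 17/17
  10 → 12: 17/17
  11 → 12: 3/7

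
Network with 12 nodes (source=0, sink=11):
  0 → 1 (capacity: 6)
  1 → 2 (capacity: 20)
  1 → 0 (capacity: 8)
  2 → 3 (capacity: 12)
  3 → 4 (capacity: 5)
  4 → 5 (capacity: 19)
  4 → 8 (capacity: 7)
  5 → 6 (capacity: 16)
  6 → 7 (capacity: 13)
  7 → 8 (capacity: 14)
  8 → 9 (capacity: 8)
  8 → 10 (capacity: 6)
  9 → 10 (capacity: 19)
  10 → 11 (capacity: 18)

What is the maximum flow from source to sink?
Maximum flow = 5

Max flow: 5

Flow assignment:
  0 → 1: 5/6
  1 → 2: 5/20
  2 → 3: 5/12
  3 → 4: 5/5
  4 → 8: 5/7
  8 → 10: 5/6
  10 → 11: 5/18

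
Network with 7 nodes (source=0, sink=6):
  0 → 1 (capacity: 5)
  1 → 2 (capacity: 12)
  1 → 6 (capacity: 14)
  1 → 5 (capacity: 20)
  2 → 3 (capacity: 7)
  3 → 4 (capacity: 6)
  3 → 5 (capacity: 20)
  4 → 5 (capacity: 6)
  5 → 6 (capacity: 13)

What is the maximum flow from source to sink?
Maximum flow = 5

Max flow: 5

Flow assignment:
  0 → 1: 5/5
  1 → 6: 5/14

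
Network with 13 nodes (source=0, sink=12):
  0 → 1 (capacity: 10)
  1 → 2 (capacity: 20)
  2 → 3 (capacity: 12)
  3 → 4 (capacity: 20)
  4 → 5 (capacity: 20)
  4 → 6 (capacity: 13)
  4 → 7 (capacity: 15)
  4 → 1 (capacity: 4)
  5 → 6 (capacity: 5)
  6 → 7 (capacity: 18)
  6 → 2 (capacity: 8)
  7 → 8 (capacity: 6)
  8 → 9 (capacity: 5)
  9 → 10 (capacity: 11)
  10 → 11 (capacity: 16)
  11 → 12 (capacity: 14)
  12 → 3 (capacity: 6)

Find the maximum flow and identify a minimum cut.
Max flow = 5, Min cut edges: (8,9)

Maximum flow: 5
Minimum cut: (8,9)
Partition: S = [0, 1, 2, 3, 4, 5, 6, 7, 8], T = [9, 10, 11, 12]

Max-flow min-cut theorem verified: both equal 5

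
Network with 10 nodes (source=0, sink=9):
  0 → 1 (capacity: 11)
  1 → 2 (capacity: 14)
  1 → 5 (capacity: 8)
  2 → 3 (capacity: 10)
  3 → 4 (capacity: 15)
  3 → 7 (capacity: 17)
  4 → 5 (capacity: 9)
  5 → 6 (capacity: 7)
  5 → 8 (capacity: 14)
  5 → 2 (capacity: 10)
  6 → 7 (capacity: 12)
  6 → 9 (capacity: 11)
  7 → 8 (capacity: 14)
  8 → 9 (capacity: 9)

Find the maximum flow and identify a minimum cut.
Max flow = 11, Min cut edges: (0,1)

Maximum flow: 11
Minimum cut: (0,1)
Partition: S = [0], T = [1, 2, 3, 4, 5, 6, 7, 8, 9]

Max-flow min-cut theorem verified: both equal 11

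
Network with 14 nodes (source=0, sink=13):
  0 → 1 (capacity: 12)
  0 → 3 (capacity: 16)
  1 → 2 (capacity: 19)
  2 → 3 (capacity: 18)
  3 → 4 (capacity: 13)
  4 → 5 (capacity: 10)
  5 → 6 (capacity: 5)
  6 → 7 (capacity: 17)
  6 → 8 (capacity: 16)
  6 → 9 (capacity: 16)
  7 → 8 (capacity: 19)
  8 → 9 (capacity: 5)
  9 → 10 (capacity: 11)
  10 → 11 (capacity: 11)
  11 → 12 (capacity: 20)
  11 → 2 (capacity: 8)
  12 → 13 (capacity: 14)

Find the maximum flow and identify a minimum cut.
Max flow = 5, Min cut edges: (5,6)

Maximum flow: 5
Minimum cut: (5,6)
Partition: S = [0, 1, 2, 3, 4, 5], T = [6, 7, 8, 9, 10, 11, 12, 13]

Max-flow min-cut theorem verified: both equal 5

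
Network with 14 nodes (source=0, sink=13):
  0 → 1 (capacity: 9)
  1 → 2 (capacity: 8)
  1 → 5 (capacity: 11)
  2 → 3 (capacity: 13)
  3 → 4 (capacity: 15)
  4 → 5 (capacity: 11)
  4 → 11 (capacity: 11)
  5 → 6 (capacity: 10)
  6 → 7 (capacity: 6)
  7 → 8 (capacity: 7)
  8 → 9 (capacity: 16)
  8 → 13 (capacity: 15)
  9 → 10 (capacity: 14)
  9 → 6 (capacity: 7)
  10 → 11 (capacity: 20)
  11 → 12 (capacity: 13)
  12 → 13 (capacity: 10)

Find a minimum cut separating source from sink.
Min cut value = 9, edges: (0,1)

Min cut value: 9
Partition: S = [0], T = [1, 2, 3, 4, 5, 6, 7, 8, 9, 10, 11, 12, 13]
Cut edges: (0,1)

By max-flow min-cut theorem, max flow = min cut = 9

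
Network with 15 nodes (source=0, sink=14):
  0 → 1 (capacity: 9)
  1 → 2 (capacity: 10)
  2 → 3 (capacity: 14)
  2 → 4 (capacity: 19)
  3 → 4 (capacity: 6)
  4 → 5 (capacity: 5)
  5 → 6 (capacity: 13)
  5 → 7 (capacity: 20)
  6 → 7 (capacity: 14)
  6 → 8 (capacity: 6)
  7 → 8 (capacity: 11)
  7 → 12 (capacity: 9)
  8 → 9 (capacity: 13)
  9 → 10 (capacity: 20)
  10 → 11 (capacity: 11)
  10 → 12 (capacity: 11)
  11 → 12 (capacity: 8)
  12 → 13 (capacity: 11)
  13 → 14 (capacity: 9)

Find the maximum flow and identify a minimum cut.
Max flow = 5, Min cut edges: (4,5)

Maximum flow: 5
Minimum cut: (4,5)
Partition: S = [0, 1, 2, 3, 4], T = [5, 6, 7, 8, 9, 10, 11, 12, 13, 14]

Max-flow min-cut theorem verified: both equal 5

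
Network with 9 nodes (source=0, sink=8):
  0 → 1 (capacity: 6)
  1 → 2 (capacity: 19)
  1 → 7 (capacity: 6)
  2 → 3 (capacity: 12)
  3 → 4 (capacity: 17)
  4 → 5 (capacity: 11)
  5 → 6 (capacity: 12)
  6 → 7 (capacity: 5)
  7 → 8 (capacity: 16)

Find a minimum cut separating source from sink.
Min cut value = 6, edges: (0,1)

Min cut value: 6
Partition: S = [0], T = [1, 2, 3, 4, 5, 6, 7, 8]
Cut edges: (0,1)

By max-flow min-cut theorem, max flow = min cut = 6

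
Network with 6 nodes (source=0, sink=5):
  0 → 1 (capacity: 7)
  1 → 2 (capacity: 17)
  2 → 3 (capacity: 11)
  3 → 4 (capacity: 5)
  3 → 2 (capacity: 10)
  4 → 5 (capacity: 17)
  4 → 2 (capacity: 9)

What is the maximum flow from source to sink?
Maximum flow = 5

Max flow: 5

Flow assignment:
  0 → 1: 5/7
  1 → 2: 5/17
  2 → 3: 5/11
  3 → 4: 5/5
  4 → 5: 5/17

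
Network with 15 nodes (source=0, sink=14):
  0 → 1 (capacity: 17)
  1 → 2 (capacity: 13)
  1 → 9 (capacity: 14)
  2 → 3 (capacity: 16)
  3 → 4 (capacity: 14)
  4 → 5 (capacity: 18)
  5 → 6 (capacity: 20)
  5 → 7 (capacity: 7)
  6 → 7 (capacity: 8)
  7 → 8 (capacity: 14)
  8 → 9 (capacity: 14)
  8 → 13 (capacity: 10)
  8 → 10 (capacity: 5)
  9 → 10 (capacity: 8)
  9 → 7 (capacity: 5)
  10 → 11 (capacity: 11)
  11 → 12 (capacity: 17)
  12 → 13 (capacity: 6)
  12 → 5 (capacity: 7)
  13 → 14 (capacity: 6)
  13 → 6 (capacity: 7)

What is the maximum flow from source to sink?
Maximum flow = 6

Max flow: 6

Flow assignment:
  0 → 1: 6/17
  1 → 2: 4/13
  1 → 9: 2/14
  2 → 3: 4/16
  3 → 4: 4/14
  4 → 5: 4/18
  5 → 7: 6/7
  7 → 8: 10/14
  8 → 9: 10/14
  9 → 10: 8/8
  9 → 7: 4/5
  10 → 11: 8/11
  11 → 12: 8/17
  12 → 13: 6/6
  12 → 5: 2/7
  13 → 14: 6/6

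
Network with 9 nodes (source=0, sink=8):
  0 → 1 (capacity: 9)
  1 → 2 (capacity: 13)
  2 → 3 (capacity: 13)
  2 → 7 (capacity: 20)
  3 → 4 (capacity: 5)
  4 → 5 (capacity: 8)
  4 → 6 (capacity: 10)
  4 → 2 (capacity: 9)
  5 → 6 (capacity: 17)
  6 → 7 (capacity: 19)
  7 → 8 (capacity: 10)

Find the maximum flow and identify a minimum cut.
Max flow = 9, Min cut edges: (0,1)

Maximum flow: 9
Minimum cut: (0,1)
Partition: S = [0], T = [1, 2, 3, 4, 5, 6, 7, 8]

Max-flow min-cut theorem verified: both equal 9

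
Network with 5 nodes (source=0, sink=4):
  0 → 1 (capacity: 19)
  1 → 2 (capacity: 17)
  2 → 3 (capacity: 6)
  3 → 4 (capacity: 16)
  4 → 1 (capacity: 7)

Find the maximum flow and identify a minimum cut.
Max flow = 6, Min cut edges: (2,3)

Maximum flow: 6
Minimum cut: (2,3)
Partition: S = [0, 1, 2], T = [3, 4]

Max-flow min-cut theorem verified: both equal 6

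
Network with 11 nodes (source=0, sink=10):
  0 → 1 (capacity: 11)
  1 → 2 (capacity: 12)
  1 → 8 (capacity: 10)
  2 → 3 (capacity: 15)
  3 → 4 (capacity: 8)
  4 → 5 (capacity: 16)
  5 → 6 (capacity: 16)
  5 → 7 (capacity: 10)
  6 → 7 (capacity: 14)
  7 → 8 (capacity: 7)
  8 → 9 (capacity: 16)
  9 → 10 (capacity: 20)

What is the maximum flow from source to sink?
Maximum flow = 11

Max flow: 11

Flow assignment:
  0 → 1: 11/11
  1 → 2: 1/12
  1 → 8: 10/10
  2 → 3: 1/15
  3 → 4: 1/8
  4 → 5: 1/16
  5 → 7: 1/10
  7 → 8: 1/7
  8 → 9: 11/16
  9 → 10: 11/20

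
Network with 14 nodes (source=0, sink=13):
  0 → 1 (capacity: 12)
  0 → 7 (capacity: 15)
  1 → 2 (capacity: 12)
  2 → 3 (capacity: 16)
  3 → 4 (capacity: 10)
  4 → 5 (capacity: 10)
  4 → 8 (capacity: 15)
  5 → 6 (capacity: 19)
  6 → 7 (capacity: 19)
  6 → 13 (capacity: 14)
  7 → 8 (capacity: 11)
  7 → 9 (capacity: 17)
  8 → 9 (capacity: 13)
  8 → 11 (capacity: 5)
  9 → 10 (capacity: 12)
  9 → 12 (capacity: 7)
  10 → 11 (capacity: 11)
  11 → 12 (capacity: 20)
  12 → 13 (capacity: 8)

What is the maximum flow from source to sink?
Maximum flow = 18

Max flow: 18

Flow assignment:
  0 → 1: 10/12
  0 → 7: 8/15
  1 → 2: 10/12
  2 → 3: 10/16
  3 → 4: 10/10
  4 → 5: 10/10
  5 → 6: 10/19
  6 → 13: 10/14
  7 → 8: 5/11
  7 → 9: 3/17
  8 → 11: 5/5
  9 → 12: 3/7
  11 → 12: 5/20
  12 → 13: 8/8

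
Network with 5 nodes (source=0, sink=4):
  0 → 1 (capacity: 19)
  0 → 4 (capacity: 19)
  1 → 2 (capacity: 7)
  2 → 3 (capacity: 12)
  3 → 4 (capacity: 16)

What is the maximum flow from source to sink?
Maximum flow = 26

Max flow: 26

Flow assignment:
  0 → 1: 7/19
  0 → 4: 19/19
  1 → 2: 7/7
  2 → 3: 7/12
  3 → 4: 7/16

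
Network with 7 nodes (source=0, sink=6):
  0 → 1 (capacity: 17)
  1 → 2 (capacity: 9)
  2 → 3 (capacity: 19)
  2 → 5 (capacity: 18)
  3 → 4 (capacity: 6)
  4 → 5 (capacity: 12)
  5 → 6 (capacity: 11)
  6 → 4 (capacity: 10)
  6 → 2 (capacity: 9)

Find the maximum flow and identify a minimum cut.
Max flow = 9, Min cut edges: (1,2)

Maximum flow: 9
Minimum cut: (1,2)
Partition: S = [0, 1], T = [2, 3, 4, 5, 6]

Max-flow min-cut theorem verified: both equal 9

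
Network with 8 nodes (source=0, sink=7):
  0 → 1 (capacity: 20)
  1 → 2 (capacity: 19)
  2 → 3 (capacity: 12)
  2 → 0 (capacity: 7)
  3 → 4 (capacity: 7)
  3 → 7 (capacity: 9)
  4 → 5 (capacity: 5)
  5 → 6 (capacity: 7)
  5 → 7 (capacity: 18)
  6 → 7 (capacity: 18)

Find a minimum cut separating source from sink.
Min cut value = 12, edges: (2,3)

Min cut value: 12
Partition: S = [0, 1, 2], T = [3, 4, 5, 6, 7]
Cut edges: (2,3)

By max-flow min-cut theorem, max flow = min cut = 12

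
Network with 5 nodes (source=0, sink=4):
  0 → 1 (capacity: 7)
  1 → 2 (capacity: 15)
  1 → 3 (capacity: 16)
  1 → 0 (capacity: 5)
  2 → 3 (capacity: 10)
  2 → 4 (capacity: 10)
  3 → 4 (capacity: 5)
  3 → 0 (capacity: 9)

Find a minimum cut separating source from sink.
Min cut value = 7, edges: (0,1)

Min cut value: 7
Partition: S = [0], T = [1, 2, 3, 4]
Cut edges: (0,1)

By max-flow min-cut theorem, max flow = min cut = 7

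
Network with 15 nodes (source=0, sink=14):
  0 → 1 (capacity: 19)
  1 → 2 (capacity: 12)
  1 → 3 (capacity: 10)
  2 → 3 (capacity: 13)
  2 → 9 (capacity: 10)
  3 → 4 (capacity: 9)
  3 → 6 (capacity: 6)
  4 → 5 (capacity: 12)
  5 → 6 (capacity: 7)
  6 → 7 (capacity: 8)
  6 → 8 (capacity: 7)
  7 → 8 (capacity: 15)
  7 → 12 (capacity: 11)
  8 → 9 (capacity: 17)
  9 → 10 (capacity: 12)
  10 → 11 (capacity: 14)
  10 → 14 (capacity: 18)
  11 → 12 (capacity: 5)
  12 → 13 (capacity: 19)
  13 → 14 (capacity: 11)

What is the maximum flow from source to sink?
Maximum flow = 19

Max flow: 19

Flow assignment:
  0 → 1: 19/19
  1 → 2: 12/12
  1 → 3: 7/10
  2 → 3: 2/13
  2 → 9: 10/10
  3 → 4: 3/9
  3 → 6: 6/6
  4 → 5: 3/12
  5 → 6: 3/7
  6 → 7: 8/8
  6 → 8: 1/7
  7 → 12: 8/11
  8 → 9: 1/17
  9 → 10: 11/12
  10 → 14: 11/18
  12 → 13: 8/19
  13 → 14: 8/11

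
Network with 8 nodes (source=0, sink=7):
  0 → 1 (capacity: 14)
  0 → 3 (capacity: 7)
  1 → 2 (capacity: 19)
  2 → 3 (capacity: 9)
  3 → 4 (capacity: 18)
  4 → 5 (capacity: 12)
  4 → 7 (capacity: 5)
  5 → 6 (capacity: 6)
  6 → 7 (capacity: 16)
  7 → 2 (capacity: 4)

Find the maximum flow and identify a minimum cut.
Max flow = 11, Min cut edges: (4,7), (5,6)

Maximum flow: 11
Minimum cut: (4,7), (5,6)
Partition: S = [0, 1, 2, 3, 4, 5], T = [6, 7]

Max-flow min-cut theorem verified: both equal 11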